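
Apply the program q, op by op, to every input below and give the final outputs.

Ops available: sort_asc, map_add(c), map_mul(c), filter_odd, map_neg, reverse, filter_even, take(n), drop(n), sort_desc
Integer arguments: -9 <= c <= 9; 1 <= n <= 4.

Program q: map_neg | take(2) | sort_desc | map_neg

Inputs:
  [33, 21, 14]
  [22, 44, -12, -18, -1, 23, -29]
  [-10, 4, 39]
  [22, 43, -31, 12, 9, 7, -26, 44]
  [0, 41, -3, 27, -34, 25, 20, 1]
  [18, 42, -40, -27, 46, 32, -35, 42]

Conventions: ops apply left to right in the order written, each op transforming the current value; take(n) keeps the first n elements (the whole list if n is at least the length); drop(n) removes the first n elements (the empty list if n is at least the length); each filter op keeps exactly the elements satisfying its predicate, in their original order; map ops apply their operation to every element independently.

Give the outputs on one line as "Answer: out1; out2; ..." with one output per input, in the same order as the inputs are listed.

[21, 33]; [22, 44]; [-10, 4]; [22, 43]; [0, 41]; [18, 42]

Execution, op by op:
  [33, 21, 14] -> [-33, -21, -14] -> [-33, -21] -> [-21, -33] -> [21, 33]
  [22, 44, -12, -18, -1, 23, -29] -> [-22, -44, 12, 18, 1, -23, 29] -> [-22, -44] -> [-22, -44] -> [22, 44]
  [-10, 4, 39] -> [10, -4, -39] -> [10, -4] -> [10, -4] -> [-10, 4]
  [22, 43, -31, 12, 9, 7, -26, 44] -> [-22, -43, 31, -12, -9, -7, 26, -44] -> [-22, -43] -> [-22, -43] -> [22, 43]
  [0, 41, -3, 27, -34, 25, 20, 1] -> [0, -41, 3, -27, 34, -25, -20, -1] -> [0, -41] -> [0, -41] -> [0, 41]
  [18, 42, -40, -27, 46, 32, -35, 42] -> [-18, -42, 40, 27, -46, -32, 35, -42] -> [-18, -42] -> [-18, -42] -> [18, 42]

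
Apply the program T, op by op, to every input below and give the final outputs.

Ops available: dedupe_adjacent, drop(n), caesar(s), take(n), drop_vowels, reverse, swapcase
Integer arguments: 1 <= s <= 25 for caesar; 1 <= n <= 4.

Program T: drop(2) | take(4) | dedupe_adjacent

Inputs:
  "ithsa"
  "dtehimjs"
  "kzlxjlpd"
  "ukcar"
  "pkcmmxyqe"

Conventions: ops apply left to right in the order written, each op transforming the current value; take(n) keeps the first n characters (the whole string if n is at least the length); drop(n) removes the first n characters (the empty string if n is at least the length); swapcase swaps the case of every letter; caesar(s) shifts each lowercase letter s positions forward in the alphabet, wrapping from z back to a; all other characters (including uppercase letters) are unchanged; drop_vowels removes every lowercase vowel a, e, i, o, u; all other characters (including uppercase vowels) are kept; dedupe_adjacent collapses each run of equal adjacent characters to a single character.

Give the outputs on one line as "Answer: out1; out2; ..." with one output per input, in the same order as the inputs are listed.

"hsa"; "ehim"; "lxjl"; "car"; "cmx"

Execution, op by op:
  "ithsa" -> "hsa" -> "hsa" -> "hsa"
  "dtehimjs" -> "ehimjs" -> "ehim" -> "ehim"
  "kzlxjlpd" -> "lxjlpd" -> "lxjl" -> "lxjl"
  "ukcar" -> "car" -> "car" -> "car"
  "pkcmmxyqe" -> "cmmxyqe" -> "cmmx" -> "cmx"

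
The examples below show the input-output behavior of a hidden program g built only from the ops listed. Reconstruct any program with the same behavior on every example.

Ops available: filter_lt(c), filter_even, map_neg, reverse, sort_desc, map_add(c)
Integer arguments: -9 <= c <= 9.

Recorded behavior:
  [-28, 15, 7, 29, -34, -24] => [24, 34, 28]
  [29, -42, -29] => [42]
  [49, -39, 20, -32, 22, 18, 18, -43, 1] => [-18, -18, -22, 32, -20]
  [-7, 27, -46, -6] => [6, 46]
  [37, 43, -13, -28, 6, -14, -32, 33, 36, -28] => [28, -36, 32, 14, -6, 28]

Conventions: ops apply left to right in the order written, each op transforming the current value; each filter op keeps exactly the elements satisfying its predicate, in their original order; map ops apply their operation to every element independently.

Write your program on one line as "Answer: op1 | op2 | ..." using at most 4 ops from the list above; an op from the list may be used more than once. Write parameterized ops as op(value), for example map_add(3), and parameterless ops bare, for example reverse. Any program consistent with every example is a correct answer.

filter_even | reverse | map_neg

Check, running the answer program on each example:
  [-28, 15, 7, 29, -34, -24] -> [-28, -34, -24] -> [-24, -34, -28] -> [24, 34, 28]
  [29, -42, -29] -> [-42] -> [-42] -> [42]
  [49, -39, 20, -32, 22, 18, 18, -43, 1] -> [20, -32, 22, 18, 18] -> [18, 18, 22, -32, 20] -> [-18, -18, -22, 32, -20]
  [-7, 27, -46, -6] -> [-46, -6] -> [-6, -46] -> [6, 46]
  [37, 43, -13, -28, 6, -14, -32, 33, 36, -28] -> [-28, 6, -14, -32, 36, -28] -> [-28, 36, -32, -14, 6, -28] -> [28, -36, 32, 14, -6, 28]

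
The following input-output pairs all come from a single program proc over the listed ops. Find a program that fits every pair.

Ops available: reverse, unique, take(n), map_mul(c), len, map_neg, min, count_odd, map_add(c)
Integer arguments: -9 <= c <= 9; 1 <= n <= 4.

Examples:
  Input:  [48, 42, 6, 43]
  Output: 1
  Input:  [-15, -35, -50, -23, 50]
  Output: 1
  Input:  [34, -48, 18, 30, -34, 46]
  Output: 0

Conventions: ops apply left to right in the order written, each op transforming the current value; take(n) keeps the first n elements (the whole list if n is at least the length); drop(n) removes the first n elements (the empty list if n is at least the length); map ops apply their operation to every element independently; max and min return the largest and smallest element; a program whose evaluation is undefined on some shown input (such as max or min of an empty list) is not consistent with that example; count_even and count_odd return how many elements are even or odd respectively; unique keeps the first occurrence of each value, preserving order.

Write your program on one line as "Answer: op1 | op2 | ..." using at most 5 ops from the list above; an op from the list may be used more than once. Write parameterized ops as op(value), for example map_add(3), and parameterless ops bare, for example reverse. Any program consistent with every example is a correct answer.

reverse | map_mul(9) | take(2) | count_odd

Check, running the answer program on each example:
  [48, 42, 6, 43] -> [43, 6, 42, 48] -> [387, 54, 378, 432] -> [387, 54] -> 1
  [-15, -35, -50, -23, 50] -> [50, -23, -50, -35, -15] -> [450, -207, -450, -315, -135] -> [450, -207] -> 1
  [34, -48, 18, 30, -34, 46] -> [46, -34, 30, 18, -48, 34] -> [414, -306, 270, 162, -432, 306] -> [414, -306] -> 0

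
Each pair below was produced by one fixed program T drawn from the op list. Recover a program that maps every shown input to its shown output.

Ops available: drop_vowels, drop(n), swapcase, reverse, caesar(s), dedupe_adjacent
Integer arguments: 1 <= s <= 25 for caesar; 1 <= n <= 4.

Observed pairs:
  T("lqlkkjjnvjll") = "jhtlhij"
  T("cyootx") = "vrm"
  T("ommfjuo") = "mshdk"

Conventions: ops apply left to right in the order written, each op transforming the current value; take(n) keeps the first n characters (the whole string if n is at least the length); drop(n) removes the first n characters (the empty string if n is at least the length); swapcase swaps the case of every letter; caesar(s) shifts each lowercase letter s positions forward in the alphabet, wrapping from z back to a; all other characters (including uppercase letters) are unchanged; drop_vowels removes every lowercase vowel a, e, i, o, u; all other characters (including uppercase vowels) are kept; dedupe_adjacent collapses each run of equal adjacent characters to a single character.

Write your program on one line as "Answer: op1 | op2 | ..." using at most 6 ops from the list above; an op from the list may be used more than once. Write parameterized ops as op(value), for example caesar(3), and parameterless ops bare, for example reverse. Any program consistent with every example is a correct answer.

drop(2) | caesar(24) | swapcase | dedupe_adjacent | reverse | swapcase

Check, running the answer program on each example:
  "lqlkkjjnvjll" -> "lkkjjnvjll" -> "jiihhlthjj" -> "JIIHHLTHJJ" -> "JIHLTHJ" -> "JHTLHIJ" -> "jhtlhij"
  "cyootx" -> "ootx" -> "mmrv" -> "MMRV" -> "MRV" -> "VRM" -> "vrm"
  "ommfjuo" -> "mfjuo" -> "kdhsm" -> "KDHSM" -> "KDHSM" -> "MSHDK" -> "mshdk"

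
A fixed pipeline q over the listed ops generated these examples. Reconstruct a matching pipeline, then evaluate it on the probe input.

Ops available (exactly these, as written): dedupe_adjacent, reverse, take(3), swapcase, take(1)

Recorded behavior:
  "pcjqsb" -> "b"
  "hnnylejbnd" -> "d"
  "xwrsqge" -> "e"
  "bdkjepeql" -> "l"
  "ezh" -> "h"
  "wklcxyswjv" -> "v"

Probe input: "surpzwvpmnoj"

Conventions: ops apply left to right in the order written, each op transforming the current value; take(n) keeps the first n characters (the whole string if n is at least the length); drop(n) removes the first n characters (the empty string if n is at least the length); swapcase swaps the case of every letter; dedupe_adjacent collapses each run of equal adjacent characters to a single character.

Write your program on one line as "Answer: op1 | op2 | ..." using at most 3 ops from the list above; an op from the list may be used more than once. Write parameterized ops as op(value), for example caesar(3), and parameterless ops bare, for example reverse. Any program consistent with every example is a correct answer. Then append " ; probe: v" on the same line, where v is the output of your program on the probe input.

reverse | dedupe_adjacent | take(1) ; probe: "j"

Check, running the answer program on each example:
  "pcjqsb" -> "bsqjcp" -> "bsqjcp" -> "b"
  "hnnylejbnd" -> "dnbjelynnh" -> "dnbjelynh" -> "d"
  "xwrsqge" -> "egqsrwx" -> "egqsrwx" -> "e"
  "bdkjepeql" -> "lqepejkdb" -> "lqepejkdb" -> "l"
  "ezh" -> "hze" -> "hze" -> "h"
  "wklcxyswjv" -> "vjwsyxclkw" -> "vjwsyxclkw" -> "v"
  probe: "surpzwvpmnoj" -> "jonmpvwzprus" -> "jonmpvwzprus" -> "j"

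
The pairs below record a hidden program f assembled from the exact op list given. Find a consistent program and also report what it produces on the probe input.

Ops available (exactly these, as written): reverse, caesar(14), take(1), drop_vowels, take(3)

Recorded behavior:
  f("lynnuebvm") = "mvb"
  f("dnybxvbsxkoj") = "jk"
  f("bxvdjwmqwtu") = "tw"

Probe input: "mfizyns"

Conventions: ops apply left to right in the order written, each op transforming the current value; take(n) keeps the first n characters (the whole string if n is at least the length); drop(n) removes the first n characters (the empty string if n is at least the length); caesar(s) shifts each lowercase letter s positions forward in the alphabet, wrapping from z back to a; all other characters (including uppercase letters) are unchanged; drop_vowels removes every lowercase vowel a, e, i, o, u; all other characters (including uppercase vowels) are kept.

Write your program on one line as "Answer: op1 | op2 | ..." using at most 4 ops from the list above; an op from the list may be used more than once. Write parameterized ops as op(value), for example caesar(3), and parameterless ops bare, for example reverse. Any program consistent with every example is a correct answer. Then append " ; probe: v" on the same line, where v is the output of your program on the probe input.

reverse | take(3) | drop_vowels ; probe: "sny"

Check, running the answer program on each example:
  "lynnuebvm" -> "mvbeunnyl" -> "mvb" -> "mvb"
  "dnybxvbsxkoj" -> "jokxsbvxbynd" -> "jok" -> "jk"
  "bxvdjwmqwtu" -> "utwqmwjdvxb" -> "utw" -> "tw"
  probe: "mfizyns" -> "snyzifm" -> "sny" -> "sny"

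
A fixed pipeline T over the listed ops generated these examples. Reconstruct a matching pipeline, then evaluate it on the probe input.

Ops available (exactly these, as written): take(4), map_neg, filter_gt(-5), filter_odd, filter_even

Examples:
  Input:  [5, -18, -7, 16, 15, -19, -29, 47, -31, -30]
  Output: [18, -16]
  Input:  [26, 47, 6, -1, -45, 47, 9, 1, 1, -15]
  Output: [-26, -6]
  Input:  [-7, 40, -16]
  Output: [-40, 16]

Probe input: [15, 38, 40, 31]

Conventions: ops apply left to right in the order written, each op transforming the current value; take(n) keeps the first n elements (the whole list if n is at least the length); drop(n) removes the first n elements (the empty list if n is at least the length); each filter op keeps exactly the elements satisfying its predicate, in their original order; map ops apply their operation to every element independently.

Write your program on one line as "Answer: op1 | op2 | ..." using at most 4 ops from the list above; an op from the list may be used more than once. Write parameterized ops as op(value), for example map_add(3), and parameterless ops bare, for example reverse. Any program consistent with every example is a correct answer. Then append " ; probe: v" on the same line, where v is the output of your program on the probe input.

map_neg | take(4) | filter_even ; probe: [-38, -40]

Check, running the answer program on each example:
  [5, -18, -7, 16, 15, -19, -29, 47, -31, -30] -> [-5, 18, 7, -16, -15, 19, 29, -47, 31, 30] -> [-5, 18, 7, -16] -> [18, -16]
  [26, 47, 6, -1, -45, 47, 9, 1, 1, -15] -> [-26, -47, -6, 1, 45, -47, -9, -1, -1, 15] -> [-26, -47, -6, 1] -> [-26, -6]
  [-7, 40, -16] -> [7, -40, 16] -> [7, -40, 16] -> [-40, 16]
  probe: [15, 38, 40, 31] -> [-15, -38, -40, -31] -> [-15, -38, -40, -31] -> [-38, -40]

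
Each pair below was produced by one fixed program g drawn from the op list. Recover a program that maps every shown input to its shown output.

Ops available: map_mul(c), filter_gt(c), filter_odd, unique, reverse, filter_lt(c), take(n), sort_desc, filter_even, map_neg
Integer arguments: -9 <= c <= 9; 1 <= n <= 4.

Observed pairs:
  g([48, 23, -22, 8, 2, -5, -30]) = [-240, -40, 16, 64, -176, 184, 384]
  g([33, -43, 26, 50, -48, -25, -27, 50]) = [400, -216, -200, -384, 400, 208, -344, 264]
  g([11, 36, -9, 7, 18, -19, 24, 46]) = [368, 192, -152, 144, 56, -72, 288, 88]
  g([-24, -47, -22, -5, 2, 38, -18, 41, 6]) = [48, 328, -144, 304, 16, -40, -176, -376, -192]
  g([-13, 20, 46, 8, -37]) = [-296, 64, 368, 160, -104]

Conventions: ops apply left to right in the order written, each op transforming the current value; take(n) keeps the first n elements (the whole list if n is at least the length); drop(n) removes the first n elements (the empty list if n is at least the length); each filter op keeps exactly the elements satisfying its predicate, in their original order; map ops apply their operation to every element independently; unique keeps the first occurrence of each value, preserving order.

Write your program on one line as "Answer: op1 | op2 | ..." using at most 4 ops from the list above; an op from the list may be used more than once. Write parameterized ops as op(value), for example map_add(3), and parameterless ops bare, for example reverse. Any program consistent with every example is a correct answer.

reverse | map_neg | map_mul(-8)

Check, running the answer program on each example:
  [48, 23, -22, 8, 2, -5, -30] -> [-30, -5, 2, 8, -22, 23, 48] -> [30, 5, -2, -8, 22, -23, -48] -> [-240, -40, 16, 64, -176, 184, 384]
  [33, -43, 26, 50, -48, -25, -27, 50] -> [50, -27, -25, -48, 50, 26, -43, 33] -> [-50, 27, 25, 48, -50, -26, 43, -33] -> [400, -216, -200, -384, 400, 208, -344, 264]
  [11, 36, -9, 7, 18, -19, 24, 46] -> [46, 24, -19, 18, 7, -9, 36, 11] -> [-46, -24, 19, -18, -7, 9, -36, -11] -> [368, 192, -152, 144, 56, -72, 288, 88]
  [-24, -47, -22, -5, 2, 38, -18, 41, 6] -> [6, 41, -18, 38, 2, -5, -22, -47, -24] -> [-6, -41, 18, -38, -2, 5, 22, 47, 24] -> [48, 328, -144, 304, 16, -40, -176, -376, -192]
  [-13, 20, 46, 8, -37] -> [-37, 8, 46, 20, -13] -> [37, -8, -46, -20, 13] -> [-296, 64, 368, 160, -104]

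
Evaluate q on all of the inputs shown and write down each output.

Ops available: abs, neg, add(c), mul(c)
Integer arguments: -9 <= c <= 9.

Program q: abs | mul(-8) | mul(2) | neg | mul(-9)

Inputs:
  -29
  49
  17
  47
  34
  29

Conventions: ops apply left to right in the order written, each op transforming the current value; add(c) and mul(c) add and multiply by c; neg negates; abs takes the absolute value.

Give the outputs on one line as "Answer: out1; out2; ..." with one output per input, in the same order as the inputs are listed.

-4176; -7056; -2448; -6768; -4896; -4176

Execution, op by op:
  -29 -> 29 -> -232 -> -464 -> 464 -> -4176
  49 -> 49 -> -392 -> -784 -> 784 -> -7056
  17 -> 17 -> -136 -> -272 -> 272 -> -2448
  47 -> 47 -> -376 -> -752 -> 752 -> -6768
  34 -> 34 -> -272 -> -544 -> 544 -> -4896
  29 -> 29 -> -232 -> -464 -> 464 -> -4176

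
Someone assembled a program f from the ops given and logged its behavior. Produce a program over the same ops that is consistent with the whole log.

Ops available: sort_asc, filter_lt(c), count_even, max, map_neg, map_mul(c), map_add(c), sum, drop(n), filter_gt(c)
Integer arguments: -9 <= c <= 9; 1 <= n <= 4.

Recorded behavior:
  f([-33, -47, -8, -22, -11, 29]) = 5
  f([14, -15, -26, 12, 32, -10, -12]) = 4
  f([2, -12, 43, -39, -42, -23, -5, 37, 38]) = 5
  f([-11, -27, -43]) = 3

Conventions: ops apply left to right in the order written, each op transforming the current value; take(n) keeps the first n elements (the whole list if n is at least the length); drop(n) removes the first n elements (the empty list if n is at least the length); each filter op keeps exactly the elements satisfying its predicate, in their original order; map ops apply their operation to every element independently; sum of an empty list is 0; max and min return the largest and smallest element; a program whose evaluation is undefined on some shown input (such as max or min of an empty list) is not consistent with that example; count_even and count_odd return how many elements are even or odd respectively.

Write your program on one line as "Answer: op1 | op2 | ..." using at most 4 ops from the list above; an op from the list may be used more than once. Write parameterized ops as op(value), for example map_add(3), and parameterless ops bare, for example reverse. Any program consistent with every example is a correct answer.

map_neg | map_mul(8) | filter_gt(2) | count_even

Check, running the answer program on each example:
  [-33, -47, -8, -22, -11, 29] -> [33, 47, 8, 22, 11, -29] -> [264, 376, 64, 176, 88, -232] -> [264, 376, 64, 176, 88] -> 5
  [14, -15, -26, 12, 32, -10, -12] -> [-14, 15, 26, -12, -32, 10, 12] -> [-112, 120, 208, -96, -256, 80, 96] -> [120, 208, 80, 96] -> 4
  [2, -12, 43, -39, -42, -23, -5, 37, 38] -> [-2, 12, -43, 39, 42, 23, 5, -37, -38] -> [-16, 96, -344, 312, 336, 184, 40, -296, -304] -> [96, 312, 336, 184, 40] -> 5
  [-11, -27, -43] -> [11, 27, 43] -> [88, 216, 344] -> [88, 216, 344] -> 3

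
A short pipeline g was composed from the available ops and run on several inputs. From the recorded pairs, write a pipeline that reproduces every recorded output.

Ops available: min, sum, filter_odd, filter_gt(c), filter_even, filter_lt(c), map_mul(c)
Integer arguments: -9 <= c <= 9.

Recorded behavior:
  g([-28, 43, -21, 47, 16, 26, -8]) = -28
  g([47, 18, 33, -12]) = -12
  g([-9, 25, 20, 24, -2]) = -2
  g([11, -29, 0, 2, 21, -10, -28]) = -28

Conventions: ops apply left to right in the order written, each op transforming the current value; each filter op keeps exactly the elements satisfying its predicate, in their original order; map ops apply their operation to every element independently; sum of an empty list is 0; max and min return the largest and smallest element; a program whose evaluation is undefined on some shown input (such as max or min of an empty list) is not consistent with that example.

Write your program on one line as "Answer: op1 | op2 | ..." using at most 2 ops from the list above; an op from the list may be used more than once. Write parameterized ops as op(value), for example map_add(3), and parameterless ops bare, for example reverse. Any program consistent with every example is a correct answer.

filter_even | min

Check, running the answer program on each example:
  [-28, 43, -21, 47, 16, 26, -8] -> [-28, 16, 26, -8] -> -28
  [47, 18, 33, -12] -> [18, -12] -> -12
  [-9, 25, 20, 24, -2] -> [20, 24, -2] -> -2
  [11, -29, 0, 2, 21, -10, -28] -> [0, 2, -10, -28] -> -28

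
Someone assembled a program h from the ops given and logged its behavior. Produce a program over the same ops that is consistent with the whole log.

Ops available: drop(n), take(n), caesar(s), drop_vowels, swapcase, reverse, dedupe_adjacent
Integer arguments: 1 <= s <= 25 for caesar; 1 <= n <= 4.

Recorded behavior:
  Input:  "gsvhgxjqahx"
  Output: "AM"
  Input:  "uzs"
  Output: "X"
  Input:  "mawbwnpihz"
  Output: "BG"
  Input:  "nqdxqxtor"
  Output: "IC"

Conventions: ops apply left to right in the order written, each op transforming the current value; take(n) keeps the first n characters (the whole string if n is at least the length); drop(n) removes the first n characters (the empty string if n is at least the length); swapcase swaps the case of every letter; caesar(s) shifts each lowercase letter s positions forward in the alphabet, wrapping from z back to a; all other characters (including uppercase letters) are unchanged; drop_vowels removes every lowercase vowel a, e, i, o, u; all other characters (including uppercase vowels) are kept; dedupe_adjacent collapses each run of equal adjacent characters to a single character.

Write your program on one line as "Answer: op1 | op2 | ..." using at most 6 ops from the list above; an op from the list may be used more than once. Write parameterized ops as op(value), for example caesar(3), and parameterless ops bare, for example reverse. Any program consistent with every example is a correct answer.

drop(2) | take(3) | caesar(5) | take(2) | swapcase

Check, running the answer program on each example:
  "gsvhgxjqahx" -> "vhgxjqahx" -> "vhg" -> "aml" -> "am" -> "AM"
  "uzs" -> "s" -> "s" -> "x" -> "x" -> "X"
  "mawbwnpihz" -> "wbwnpihz" -> "wbw" -> "bgb" -> "bg" -> "BG"
  "nqdxqxtor" -> "dxqxtor" -> "dxq" -> "icv" -> "ic" -> "IC"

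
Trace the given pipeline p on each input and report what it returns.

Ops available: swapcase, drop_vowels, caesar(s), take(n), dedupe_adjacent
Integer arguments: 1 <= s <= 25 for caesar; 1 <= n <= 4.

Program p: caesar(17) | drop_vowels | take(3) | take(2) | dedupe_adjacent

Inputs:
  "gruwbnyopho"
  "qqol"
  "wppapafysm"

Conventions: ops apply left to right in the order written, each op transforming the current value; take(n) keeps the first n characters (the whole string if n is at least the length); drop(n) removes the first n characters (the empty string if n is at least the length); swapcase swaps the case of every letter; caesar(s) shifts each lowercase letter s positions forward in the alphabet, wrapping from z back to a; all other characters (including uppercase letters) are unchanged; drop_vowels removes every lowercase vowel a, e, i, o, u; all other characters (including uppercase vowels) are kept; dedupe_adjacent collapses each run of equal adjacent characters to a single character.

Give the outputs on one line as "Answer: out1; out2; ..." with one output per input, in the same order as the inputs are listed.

Execution, op by op:
  "gruwbnyopho" -> "xilnsepfgyf" -> "xlnspfgyf" -> "xln" -> "xl" -> "xl"
  "qqol" -> "hhfc" -> "hhfc" -> "hhf" -> "hh" -> "h"
  "wppapafysm" -> "nggrgrwpjd" -> "nggrgrwpjd" -> "ngg" -> "ng" -> "ng"

"xl"; "h"; "ng"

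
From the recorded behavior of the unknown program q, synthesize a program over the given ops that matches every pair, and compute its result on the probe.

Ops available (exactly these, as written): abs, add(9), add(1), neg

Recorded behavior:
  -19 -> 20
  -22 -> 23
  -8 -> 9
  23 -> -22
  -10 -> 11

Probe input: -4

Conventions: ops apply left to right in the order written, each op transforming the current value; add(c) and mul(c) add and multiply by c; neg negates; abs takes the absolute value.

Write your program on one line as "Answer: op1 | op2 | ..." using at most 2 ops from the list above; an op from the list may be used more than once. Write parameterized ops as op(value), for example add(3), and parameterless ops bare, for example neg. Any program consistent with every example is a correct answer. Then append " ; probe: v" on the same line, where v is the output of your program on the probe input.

neg | add(1) ; probe: 5

Check, running the answer program on each example:
  -19 -> 19 -> 20
  -22 -> 22 -> 23
  -8 -> 8 -> 9
  23 -> -23 -> -22
  -10 -> 10 -> 11
  probe: -4 -> 4 -> 5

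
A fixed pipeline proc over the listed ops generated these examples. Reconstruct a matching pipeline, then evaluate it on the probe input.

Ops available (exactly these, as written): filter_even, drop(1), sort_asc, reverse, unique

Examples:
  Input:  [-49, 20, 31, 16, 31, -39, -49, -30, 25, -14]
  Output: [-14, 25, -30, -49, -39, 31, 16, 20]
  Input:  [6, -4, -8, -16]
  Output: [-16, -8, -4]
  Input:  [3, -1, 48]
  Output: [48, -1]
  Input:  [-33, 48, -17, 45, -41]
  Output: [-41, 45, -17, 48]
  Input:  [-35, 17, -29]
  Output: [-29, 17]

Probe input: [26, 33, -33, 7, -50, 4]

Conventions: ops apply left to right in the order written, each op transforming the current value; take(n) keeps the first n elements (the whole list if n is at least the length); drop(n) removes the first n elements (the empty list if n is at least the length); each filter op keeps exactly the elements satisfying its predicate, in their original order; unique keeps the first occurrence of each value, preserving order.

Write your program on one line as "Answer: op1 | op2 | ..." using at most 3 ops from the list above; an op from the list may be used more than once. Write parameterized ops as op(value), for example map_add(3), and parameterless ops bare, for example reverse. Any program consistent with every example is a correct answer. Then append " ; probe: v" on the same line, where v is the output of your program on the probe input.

drop(1) | reverse | unique ; probe: [4, -50, 7, -33, 33]

Check, running the answer program on each example:
  [-49, 20, 31, 16, 31, -39, -49, -30, 25, -14] -> [20, 31, 16, 31, -39, -49, -30, 25, -14] -> [-14, 25, -30, -49, -39, 31, 16, 31, 20] -> [-14, 25, -30, -49, -39, 31, 16, 20]
  [6, -4, -8, -16] -> [-4, -8, -16] -> [-16, -8, -4] -> [-16, -8, -4]
  [3, -1, 48] -> [-1, 48] -> [48, -1] -> [48, -1]
  [-33, 48, -17, 45, -41] -> [48, -17, 45, -41] -> [-41, 45, -17, 48] -> [-41, 45, -17, 48]
  [-35, 17, -29] -> [17, -29] -> [-29, 17] -> [-29, 17]
  probe: [26, 33, -33, 7, -50, 4] -> [33, -33, 7, -50, 4] -> [4, -50, 7, -33, 33] -> [4, -50, 7, -33, 33]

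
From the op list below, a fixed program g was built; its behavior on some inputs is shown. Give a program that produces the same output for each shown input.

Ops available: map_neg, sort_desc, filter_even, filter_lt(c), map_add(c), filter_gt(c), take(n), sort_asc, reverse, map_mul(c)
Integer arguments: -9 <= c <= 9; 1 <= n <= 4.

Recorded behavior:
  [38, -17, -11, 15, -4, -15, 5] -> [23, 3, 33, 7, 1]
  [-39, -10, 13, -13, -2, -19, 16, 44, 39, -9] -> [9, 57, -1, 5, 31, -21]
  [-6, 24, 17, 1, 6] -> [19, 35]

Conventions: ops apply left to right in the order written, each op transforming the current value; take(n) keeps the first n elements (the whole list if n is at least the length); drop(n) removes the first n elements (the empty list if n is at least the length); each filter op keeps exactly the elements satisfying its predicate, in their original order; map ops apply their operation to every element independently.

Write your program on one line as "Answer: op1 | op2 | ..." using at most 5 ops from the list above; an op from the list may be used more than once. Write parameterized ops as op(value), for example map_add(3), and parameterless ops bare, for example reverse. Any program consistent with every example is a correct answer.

map_add(9) | reverse | filter_even | map_add(9)

Check, running the answer program on each example:
  [38, -17, -11, 15, -4, -15, 5] -> [47, -8, -2, 24, 5, -6, 14] -> [14, -6, 5, 24, -2, -8, 47] -> [14, -6, 24, -2, -8] -> [23, 3, 33, 7, 1]
  [-39, -10, 13, -13, -2, -19, 16, 44, 39, -9] -> [-30, -1, 22, -4, 7, -10, 25, 53, 48, 0] -> [0, 48, 53, 25, -10, 7, -4, 22, -1, -30] -> [0, 48, -10, -4, 22, -30] -> [9, 57, -1, 5, 31, -21]
  [-6, 24, 17, 1, 6] -> [3, 33, 26, 10, 15] -> [15, 10, 26, 33, 3] -> [10, 26] -> [19, 35]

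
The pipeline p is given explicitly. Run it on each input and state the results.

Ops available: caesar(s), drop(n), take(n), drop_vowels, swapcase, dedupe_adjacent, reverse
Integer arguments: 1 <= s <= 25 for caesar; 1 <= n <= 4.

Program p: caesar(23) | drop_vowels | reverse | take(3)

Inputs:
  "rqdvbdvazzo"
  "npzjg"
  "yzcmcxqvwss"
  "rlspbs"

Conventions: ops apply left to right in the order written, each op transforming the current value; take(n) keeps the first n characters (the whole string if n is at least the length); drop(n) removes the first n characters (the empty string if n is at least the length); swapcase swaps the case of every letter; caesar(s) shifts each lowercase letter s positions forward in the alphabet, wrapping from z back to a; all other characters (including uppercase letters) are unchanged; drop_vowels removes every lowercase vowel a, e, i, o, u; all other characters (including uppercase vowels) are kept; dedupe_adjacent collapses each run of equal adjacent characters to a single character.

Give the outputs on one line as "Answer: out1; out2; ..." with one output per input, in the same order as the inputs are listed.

"lww"; "dgw"; "ppt"; "pym"

Execution, op by op:
  "rqdvbdvazzo" -> "onasyasxwwl" -> "nsysxwwl" -> "lwwxsysn" -> "lww"
  "npzjg" -> "kmwgd" -> "kmwgd" -> "dgwmk" -> "dgw"
  "yzcmcxqvwss" -> "vwzjzunstpp" -> "vwzjznstpp" -> "pptsnzjzwv" -> "ppt"
  "rlspbs" -> "oipmyp" -> "pmyp" -> "pymp" -> "pym"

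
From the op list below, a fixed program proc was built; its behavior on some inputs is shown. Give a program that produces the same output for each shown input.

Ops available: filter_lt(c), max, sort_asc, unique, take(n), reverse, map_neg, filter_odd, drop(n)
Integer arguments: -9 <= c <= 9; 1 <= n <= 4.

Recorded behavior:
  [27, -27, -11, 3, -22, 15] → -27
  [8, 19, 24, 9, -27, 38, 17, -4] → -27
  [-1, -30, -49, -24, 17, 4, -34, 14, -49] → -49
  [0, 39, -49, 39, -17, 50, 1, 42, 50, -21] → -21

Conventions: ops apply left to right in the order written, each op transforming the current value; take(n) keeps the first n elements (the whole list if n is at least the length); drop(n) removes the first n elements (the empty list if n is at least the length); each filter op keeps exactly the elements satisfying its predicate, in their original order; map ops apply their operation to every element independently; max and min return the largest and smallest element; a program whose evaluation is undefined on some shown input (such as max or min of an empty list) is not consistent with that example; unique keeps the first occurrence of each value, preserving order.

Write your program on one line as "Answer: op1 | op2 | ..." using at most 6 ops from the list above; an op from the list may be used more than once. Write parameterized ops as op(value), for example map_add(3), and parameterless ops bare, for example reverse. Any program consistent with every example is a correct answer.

reverse | sort_asc | take(2) | filter_odd | max

Check, running the answer program on each example:
  [27, -27, -11, 3, -22, 15] -> [15, -22, 3, -11, -27, 27] -> [-27, -22, -11, 3, 15, 27] -> [-27, -22] -> [-27] -> -27
  [8, 19, 24, 9, -27, 38, 17, -4] -> [-4, 17, 38, -27, 9, 24, 19, 8] -> [-27, -4, 8, 9, 17, 19, 24, 38] -> [-27, -4] -> [-27] -> -27
  [-1, -30, -49, -24, 17, 4, -34, 14, -49] -> [-49, 14, -34, 4, 17, -24, -49, -30, -1] -> [-49, -49, -34, -30, -24, -1, 4, 14, 17] -> [-49, -49] -> [-49, -49] -> -49
  [0, 39, -49, 39, -17, 50, 1, 42, 50, -21] -> [-21, 50, 42, 1, 50, -17, 39, -49, 39, 0] -> [-49, -21, -17, 0, 1, 39, 39, 42, 50, 50] -> [-49, -21] -> [-49, -21] -> -21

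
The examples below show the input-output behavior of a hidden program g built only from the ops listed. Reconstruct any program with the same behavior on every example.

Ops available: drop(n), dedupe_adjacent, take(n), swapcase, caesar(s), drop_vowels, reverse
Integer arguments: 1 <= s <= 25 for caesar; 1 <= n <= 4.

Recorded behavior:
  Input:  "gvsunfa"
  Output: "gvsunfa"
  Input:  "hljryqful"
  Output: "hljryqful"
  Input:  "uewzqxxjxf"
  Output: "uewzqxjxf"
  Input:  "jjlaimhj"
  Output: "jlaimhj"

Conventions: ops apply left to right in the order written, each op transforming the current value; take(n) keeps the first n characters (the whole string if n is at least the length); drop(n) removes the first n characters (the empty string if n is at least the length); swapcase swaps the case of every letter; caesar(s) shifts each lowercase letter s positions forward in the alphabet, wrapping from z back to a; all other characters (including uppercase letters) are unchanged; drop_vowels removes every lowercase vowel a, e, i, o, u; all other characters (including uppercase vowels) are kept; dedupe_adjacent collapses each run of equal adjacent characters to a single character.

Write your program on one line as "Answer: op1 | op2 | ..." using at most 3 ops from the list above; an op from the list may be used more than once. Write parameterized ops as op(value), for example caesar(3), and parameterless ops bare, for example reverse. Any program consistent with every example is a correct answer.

reverse | dedupe_adjacent | reverse

Check, running the answer program on each example:
  "gvsunfa" -> "afnusvg" -> "afnusvg" -> "gvsunfa"
  "hljryqful" -> "lufqyrjlh" -> "lufqyrjlh" -> "hljryqful"
  "uewzqxxjxf" -> "fxjxxqzweu" -> "fxjxqzweu" -> "uewzqxjxf"
  "jjlaimhj" -> "jhmialjj" -> "jhmialj" -> "jlaimhj"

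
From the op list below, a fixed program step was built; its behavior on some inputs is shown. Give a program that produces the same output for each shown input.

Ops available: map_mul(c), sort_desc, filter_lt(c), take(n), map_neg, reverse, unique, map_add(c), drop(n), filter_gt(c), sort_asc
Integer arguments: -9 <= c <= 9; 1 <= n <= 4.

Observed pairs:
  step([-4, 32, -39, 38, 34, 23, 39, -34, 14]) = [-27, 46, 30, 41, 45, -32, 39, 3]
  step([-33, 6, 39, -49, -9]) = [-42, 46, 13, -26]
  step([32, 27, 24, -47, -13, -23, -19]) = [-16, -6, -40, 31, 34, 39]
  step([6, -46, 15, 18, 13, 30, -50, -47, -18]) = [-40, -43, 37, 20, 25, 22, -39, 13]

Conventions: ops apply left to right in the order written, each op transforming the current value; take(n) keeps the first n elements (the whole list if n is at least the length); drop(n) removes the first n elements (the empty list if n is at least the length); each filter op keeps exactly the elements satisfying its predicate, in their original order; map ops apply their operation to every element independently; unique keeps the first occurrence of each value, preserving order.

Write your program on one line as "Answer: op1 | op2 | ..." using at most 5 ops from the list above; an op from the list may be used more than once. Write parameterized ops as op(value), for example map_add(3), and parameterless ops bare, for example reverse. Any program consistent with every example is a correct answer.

map_add(7) | reverse | map_neg | drop(1) | map_neg

Check, running the answer program on each example:
  [-4, 32, -39, 38, 34, 23, 39, -34, 14] -> [3, 39, -32, 45, 41, 30, 46, -27, 21] -> [21, -27, 46, 30, 41, 45, -32, 39, 3] -> [-21, 27, -46, -30, -41, -45, 32, -39, -3] -> [27, -46, -30, -41, -45, 32, -39, -3] -> [-27, 46, 30, 41, 45, -32, 39, 3]
  [-33, 6, 39, -49, -9] -> [-26, 13, 46, -42, -2] -> [-2, -42, 46, 13, -26] -> [2, 42, -46, -13, 26] -> [42, -46, -13, 26] -> [-42, 46, 13, -26]
  [32, 27, 24, -47, -13, -23, -19] -> [39, 34, 31, -40, -6, -16, -12] -> [-12, -16, -6, -40, 31, 34, 39] -> [12, 16, 6, 40, -31, -34, -39] -> [16, 6, 40, -31, -34, -39] -> [-16, -6, -40, 31, 34, 39]
  [6, -46, 15, 18, 13, 30, -50, -47, -18] -> [13, -39, 22, 25, 20, 37, -43, -40, -11] -> [-11, -40, -43, 37, 20, 25, 22, -39, 13] -> [11, 40, 43, -37, -20, -25, -22, 39, -13] -> [40, 43, -37, -20, -25, -22, 39, -13] -> [-40, -43, 37, 20, 25, 22, -39, 13]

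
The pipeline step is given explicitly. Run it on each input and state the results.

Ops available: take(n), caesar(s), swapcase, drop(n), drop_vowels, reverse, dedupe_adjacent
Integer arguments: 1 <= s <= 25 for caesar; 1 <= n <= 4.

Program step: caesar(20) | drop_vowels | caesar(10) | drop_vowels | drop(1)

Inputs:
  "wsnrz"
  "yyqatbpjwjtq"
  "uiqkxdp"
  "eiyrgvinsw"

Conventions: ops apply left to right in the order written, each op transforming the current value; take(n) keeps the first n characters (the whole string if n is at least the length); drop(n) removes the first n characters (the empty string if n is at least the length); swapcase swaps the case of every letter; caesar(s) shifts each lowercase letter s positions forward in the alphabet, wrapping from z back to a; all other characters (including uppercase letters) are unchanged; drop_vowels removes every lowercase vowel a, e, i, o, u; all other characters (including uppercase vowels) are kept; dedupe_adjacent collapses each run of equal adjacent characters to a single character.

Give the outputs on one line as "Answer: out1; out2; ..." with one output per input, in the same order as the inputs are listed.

Execution, op by op:
  "wsnrz" -> "qmhlt" -> "qmhlt" -> "awrvd" -> "wrvd" -> "rvd"
  "yyqatbpjwjtq" -> "sskunvjdqdnk" -> "ssknvjdqdnk" -> "ccuxftnanxu" -> "ccxftnnx" -> "cxftnnx"
  "uiqkxdp" -> "ockerxj" -> "ckrxj" -> "mubht" -> "mbht" -> "bht"
  "eiyrgvinsw" -> "ycslapchmq" -> "ycslpchmq" -> "imcvzmrwa" -> "mcvzmrw" -> "cvzmrw"

"rvd"; "cxftnnx"; "bht"; "cvzmrw"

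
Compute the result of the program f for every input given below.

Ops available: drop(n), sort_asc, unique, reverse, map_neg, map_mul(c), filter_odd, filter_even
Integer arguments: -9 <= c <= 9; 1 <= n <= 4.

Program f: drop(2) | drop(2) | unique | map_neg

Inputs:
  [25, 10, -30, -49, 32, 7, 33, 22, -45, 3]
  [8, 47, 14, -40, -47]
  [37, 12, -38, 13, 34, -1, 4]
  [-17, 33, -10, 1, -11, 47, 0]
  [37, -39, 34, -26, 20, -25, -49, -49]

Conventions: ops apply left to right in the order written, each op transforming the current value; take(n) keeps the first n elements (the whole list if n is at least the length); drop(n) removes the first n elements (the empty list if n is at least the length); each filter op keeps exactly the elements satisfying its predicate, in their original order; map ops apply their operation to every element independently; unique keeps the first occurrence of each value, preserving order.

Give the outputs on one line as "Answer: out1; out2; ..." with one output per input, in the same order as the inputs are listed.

[-32, -7, -33, -22, 45, -3]; [47]; [-34, 1, -4]; [11, -47, 0]; [-20, 25, 49]

Execution, op by op:
  [25, 10, -30, -49, 32, 7, 33, 22, -45, 3] -> [-30, -49, 32, 7, 33, 22, -45, 3] -> [32, 7, 33, 22, -45, 3] -> [32, 7, 33, 22, -45, 3] -> [-32, -7, -33, -22, 45, -3]
  [8, 47, 14, -40, -47] -> [14, -40, -47] -> [-47] -> [-47] -> [47]
  [37, 12, -38, 13, 34, -1, 4] -> [-38, 13, 34, -1, 4] -> [34, -1, 4] -> [34, -1, 4] -> [-34, 1, -4]
  [-17, 33, -10, 1, -11, 47, 0] -> [-10, 1, -11, 47, 0] -> [-11, 47, 0] -> [-11, 47, 0] -> [11, -47, 0]
  [37, -39, 34, -26, 20, -25, -49, -49] -> [34, -26, 20, -25, -49, -49] -> [20, -25, -49, -49] -> [20, -25, -49] -> [-20, 25, 49]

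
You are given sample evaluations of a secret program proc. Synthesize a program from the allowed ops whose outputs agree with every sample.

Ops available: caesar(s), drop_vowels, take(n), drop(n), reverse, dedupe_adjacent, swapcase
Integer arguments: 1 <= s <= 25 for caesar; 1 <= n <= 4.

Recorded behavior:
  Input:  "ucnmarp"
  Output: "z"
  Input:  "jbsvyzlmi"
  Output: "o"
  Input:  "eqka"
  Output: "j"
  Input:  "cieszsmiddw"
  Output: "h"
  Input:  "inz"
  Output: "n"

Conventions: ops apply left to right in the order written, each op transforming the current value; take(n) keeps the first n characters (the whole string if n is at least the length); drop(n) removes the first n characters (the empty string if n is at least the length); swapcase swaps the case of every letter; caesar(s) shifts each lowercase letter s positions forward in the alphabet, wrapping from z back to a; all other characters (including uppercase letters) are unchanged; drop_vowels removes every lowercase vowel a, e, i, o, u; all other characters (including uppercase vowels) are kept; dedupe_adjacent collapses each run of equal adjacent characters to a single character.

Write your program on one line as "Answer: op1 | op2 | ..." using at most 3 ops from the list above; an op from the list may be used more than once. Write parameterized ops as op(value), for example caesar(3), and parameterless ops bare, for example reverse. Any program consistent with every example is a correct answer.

take(1) | caesar(5)

Check, running the answer program on each example:
  "ucnmarp" -> "u" -> "z"
  "jbsvyzlmi" -> "j" -> "o"
  "eqka" -> "e" -> "j"
  "cieszsmiddw" -> "c" -> "h"
  "inz" -> "i" -> "n"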